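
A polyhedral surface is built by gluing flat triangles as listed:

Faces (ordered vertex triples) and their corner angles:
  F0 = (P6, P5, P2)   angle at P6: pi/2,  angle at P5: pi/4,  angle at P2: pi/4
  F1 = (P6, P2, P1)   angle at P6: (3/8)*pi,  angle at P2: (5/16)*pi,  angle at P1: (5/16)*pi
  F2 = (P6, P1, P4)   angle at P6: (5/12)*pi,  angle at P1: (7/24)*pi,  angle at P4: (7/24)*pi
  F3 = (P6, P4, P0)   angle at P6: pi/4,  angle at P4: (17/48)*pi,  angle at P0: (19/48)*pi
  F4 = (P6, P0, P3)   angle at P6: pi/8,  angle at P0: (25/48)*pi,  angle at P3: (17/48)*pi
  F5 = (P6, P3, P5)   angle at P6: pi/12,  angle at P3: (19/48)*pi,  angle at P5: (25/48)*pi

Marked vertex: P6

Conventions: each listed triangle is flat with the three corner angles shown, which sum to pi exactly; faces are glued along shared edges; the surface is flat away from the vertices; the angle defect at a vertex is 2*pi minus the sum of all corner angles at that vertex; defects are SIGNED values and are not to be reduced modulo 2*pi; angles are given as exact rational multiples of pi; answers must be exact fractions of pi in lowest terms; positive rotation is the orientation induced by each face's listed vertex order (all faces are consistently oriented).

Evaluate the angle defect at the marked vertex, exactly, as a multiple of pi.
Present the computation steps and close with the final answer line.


Sum of corner angles at P6: (7/4)*pi
defect = 2*pi - (7/4)*pi

Answer: defect(P6) = pi/4


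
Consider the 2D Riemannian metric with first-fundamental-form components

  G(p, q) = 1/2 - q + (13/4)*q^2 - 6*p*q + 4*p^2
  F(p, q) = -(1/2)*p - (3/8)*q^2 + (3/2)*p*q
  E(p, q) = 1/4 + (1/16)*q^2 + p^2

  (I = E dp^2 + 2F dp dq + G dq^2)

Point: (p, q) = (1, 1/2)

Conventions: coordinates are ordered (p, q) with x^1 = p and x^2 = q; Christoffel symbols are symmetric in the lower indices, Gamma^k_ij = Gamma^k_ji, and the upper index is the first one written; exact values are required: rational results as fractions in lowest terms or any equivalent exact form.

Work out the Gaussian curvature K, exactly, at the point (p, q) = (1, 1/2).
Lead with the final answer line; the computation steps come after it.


Answer: K = 310848/337561

E = 81/64, F = 5/32, G = 29/16, EG - F^2 = 581/256 at the point
E_p = 2, E_q = 1/16, F_p = 1/4, F_q = 9/8, G_p = 5, G_q = -15/4
E_qq = 1/8, F_pq = 3/2, G_pp = 8
Brioschi: K = (det M1 - det M2) / (EG - F^2)^2 with the standard first/second-derivative matrices M1, M2.
M1 = [[-E_qq/2 + F_pq - G_pp/2, E_p/2, F_p - E_q/2], [F_q - G_p/2, E, F], [G_q/2, F, G]] = [[-41/16, 1, 7/32], [-11/8, 81/64, 5/32], [-15/8, 5/32, 29/16]]; det M1 = -51517/16384
M2 = [[0, E_q/2, G_p/2], [E_q/2, E, F], [G_p/2, F, G]] = [[0, 1/32, 5/2], [1/32, 81/64, 5/32], [5/2, 5/32, 29/16]]; det M2 = -129229/16384
det M1 - det M2 = 4857/1024; K = 4857/1024 / (581/256)^2 = 310848/337561


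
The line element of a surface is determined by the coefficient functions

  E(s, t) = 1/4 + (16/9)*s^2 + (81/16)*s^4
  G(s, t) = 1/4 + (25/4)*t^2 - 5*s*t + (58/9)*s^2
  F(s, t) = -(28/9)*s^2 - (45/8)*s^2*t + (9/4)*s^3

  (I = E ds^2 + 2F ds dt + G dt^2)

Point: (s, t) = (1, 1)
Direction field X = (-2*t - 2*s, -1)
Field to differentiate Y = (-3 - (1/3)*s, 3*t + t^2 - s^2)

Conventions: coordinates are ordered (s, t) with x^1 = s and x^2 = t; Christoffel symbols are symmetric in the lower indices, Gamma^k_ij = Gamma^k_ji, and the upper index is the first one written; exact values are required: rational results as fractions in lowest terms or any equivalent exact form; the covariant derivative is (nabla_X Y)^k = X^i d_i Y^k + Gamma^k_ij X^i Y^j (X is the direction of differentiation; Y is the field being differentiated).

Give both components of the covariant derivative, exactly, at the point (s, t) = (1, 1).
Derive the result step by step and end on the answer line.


E = 1021/144, F = -467/72, G = 143/18 at the point
E_s = 857/36, E_t = 0, F_s = -193/18, F_t = -45/8, G_s = 71/9, G_t = 15/2
EG - F^2 = 8213/576;  g^inv = (576/8213) * [[143/18, 467/72], [467/72, 1021/144]]
first-kind symbols [ij,l] = (1/2)(d_i g_jl + d_j g_il - d_l g_ij): [ss,s] = E_s/2 = 857/72, [ss,t] = F_s - E_t/2 = -193/18, [st,s] = E_t/2 = 0, [st,t] = G_s/2 = 71/18, [tt,s] = F_t - G_s/2 = -689/72, [tt,t] = G_t/2 = 15/4
Gamma^s_ij = (G*[ij,s] - F*[ij,t])/(EG - F^2), Gamma^t_ij = (E*[ij,t] - F*[ij,s])/(EG - F^2)
Gamma_sss = 129680/73917, Gamma_sst = 132628/73917, Gamma_stt = -268018/73917, Gamma_tss = 6113/73917, Gamma_tst = 144982/73917, Gamma_ttt = -183928/73917
X = (-4, -1), Y = (-10/3, 3) at the point

Answer: (nabla_X Y)^s = 494078/24639, (nabla_X Y)^t = -133823/24639


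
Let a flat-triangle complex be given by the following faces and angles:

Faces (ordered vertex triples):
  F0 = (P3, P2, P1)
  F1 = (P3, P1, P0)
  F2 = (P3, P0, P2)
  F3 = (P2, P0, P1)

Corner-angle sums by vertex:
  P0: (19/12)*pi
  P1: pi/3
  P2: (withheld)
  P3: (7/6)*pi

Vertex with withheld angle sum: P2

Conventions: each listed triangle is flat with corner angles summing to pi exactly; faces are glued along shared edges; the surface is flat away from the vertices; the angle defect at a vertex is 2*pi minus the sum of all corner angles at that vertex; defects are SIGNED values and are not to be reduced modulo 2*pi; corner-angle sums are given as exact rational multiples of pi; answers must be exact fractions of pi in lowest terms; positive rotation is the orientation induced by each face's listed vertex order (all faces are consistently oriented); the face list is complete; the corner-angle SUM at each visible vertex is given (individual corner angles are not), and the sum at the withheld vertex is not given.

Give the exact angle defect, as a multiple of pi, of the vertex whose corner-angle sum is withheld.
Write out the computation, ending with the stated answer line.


V = 4, E = 6, F = 4; chi = V - E + F = 2
Gauss-Bonnet: total defect = 2*pi*chi = 4*pi; visible defects sum to (35/12)*pi

Answer: defect(P2) = (13/12)*pi


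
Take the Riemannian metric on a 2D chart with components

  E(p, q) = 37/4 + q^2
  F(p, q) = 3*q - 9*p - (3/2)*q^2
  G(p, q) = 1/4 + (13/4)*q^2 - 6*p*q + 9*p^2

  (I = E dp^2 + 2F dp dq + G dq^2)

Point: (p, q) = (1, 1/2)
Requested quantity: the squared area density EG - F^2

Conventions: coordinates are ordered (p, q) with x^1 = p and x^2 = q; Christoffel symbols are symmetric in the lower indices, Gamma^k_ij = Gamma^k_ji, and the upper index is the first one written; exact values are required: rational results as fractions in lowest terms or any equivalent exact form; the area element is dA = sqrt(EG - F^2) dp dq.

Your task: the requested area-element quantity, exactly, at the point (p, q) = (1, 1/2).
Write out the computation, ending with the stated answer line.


E = 19/2, F = -63/8, G = 113/16; EG - F^2 = 325/64

Answer: EG - F^2 = 325/64


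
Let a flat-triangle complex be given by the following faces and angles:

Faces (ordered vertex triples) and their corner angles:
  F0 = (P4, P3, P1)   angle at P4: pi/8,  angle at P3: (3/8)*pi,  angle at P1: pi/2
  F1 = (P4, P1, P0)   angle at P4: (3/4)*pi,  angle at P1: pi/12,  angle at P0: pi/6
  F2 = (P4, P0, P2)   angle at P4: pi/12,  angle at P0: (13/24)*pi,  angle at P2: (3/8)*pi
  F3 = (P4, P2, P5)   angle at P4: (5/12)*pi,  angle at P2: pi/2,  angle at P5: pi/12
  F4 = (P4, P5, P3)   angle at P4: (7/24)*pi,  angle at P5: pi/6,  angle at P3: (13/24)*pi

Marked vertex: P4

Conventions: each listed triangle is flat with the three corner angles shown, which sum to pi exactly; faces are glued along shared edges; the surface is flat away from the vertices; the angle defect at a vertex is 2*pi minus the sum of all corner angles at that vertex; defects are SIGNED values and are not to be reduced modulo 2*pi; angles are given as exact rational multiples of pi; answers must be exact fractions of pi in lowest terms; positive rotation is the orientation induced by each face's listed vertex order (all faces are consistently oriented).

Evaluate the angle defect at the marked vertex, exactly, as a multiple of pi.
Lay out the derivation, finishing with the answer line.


Sum of corner angles at P4: (5/3)*pi
defect = 2*pi - (5/3)*pi

Answer: defect(P4) = pi/3


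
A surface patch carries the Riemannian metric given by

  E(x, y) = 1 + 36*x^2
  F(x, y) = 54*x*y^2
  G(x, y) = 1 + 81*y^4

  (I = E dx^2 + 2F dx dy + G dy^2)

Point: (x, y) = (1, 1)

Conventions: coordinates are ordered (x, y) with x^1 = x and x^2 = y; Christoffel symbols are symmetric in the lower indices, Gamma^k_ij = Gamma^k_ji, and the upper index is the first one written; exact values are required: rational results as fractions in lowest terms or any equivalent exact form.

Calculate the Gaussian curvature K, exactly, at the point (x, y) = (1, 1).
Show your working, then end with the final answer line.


E = 37, F = 54, G = 82, EG - F^2 = 118 at the point
E_x = 72, E_y = 0, F_x = 54, F_y = 108, G_x = 0, G_y = 324
E_yy = 0, F_xy = 108, G_xx = 0
Brioschi: K = (det M1 - det M2) / (EG - F^2)^2 with the standard first/second-derivative matrices M1, M2.
M1 = [[-E_yy/2 + F_xy - G_xx/2, E_x/2, F_x - E_y/2], [F_y - G_x/2, E, F], [G_y/2, F, G]] = [[108, 36, 54], [108, 37, 54], [162, 54, 82]]; det M1 = 108
M2 = [[0, E_y/2, G_x/2], [E_y/2, E, F], [G_x/2, F, G]] = [[0, 0, 0], [0, 37, 54], [0, 54, 82]]; det M2 = 0
det M1 - det M2 = 108; K = 108 / (118)^2 = 27/3481

Answer: K = 27/3481


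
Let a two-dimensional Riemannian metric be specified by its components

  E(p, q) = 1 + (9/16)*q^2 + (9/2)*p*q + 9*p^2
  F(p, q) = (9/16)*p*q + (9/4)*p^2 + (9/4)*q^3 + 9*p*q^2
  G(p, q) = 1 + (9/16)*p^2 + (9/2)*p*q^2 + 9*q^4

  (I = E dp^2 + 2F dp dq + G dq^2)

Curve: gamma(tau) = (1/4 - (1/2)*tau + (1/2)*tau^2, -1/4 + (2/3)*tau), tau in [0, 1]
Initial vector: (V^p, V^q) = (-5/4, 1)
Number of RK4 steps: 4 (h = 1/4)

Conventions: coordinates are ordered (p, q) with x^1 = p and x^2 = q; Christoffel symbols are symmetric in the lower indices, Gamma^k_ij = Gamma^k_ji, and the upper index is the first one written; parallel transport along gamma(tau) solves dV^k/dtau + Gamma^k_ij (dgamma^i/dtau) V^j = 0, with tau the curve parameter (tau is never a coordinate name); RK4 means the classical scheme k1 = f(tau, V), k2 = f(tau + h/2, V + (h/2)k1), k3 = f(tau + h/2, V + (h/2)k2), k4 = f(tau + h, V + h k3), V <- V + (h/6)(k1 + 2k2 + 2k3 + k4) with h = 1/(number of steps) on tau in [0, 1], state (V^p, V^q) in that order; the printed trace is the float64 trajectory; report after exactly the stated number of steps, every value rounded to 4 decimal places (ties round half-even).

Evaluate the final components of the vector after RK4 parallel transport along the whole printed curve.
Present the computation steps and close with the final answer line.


gamma'(tau) = (-1/2 + tau, 2/3); f(tau, V)^k = -Gamma^k_ij(gamma(tau)) gamma'^i(tau) V^j; h = 1/4; intermediate values shown to 6 dp
curve data and Christoffel symbols at the stage parameters:
  tau = 0.000000: gamma = (0.250000, -0.250000), gamma' = (-0.500000, 0.666667); Gamma_ppp = 1.158177, Gamma_ppq = 0.289544, Gamma_pqq = -0.579088, Gamma_qpp = 0.772118, Gamma_qpq = 0.193029, Gamma_qqq = -0.386059
  tau = 0.125000: gamma = (0.195312, -0.166667), gamma' = (-0.375000, 0.666667); Gamma_ppp = 1.092891, Gamma_ppq = 0.273223, Gamma_pqq = -0.364297, Gamma_qpp = 0.544902, Gamma_qpq = 0.136225, Gamma_qqq = -0.181634
  tau = 0.250000: gamma = (0.156250, -0.083333), gamma' = (-0.250000, 0.666667); Gamma_ppp = 1.029272, Gamma_ppq = 0.257318, Gamma_pqq = -0.171545, Gamma_qpp = 0.349689, Gamma_qpq = 0.087422, Gamma_qqq = -0.058281
  tau = 0.375000: gamma = (0.132812, 0.000000), gamma' = (-0.125000, 0.666667); Gamma_ppp = 1.022793, Gamma_ppq = 0.255698, Gamma_pqq = 0.000000, Gamma_qpp = 0.255698, Gamma_qpq = 0.063925, Gamma_qqq = 0.000000
  tau = 0.500000: gamma = (0.125000, 0.083333), gamma' = (0.000000, 0.666667); Gamma_ppp = 1.089632, Gamma_ppq = 0.272408, Gamma_pqq = 0.181605, Gamma_qpp = 0.285380, Gamma_qpq = 0.071345, Gamma_qqq = 0.047563
  tau = 0.625000: gamma = (0.132812, 0.166667), gamma' = (0.125000, 0.666667); Gamma_ppp = 1.201045, Gamma_ppq = 0.300261, Gamma_pqq = 0.400348, Gamma_qpp = 0.419768, Gamma_qpq = 0.104942, Gamma_qqq = 0.139923
  tau = 0.750000: gamma = (0.156250, 0.250000), gamma' = (0.250000, 0.666667); Gamma_ppp = 1.292256, Gamma_ppq = 0.323064, Gamma_pqq = 0.646128, Gamma_qpp = 0.599976, Gamma_qpq = 0.149994, Gamma_qqq = 0.299988
  tau = 0.875000: gamma = (0.195312, 0.333333), gamma' = (0.375000, 0.666667); Gamma_ppp = 1.300047, Gamma_ppq = 0.325012, Gamma_pqq = 0.866698, Gamma_qpp = 0.746211, Gamma_qpq = 0.186553, Gamma_qqq = 0.497474
  tau = 1.000000: gamma = (0.250000, 0.416667), gamma' = (0.500000, 0.666667); Gamma_ppp = 1.211681, Gamma_ppq = 0.302920, Gamma_pqq = 1.009734, Gamma_qpp = 0.807787, Gamma_qpq = 0.201947, Gamma_qqq = 0.673156
step 0: V^p = -1.2500, V^q = 1.0000
step 1: k1 = (0.048257, 0.032172), k2 = (0.063478, 0.031649), k3 = (0.063889, 0.031854), k4 = (0.074270, 0.025233); V <- V + (h/6)(k1 + 2k2 + 2k3 + k4): V^p = -1.2343, V^q = 1.0077
step 2: k1 = (0.074199, 0.025208), k2 = (0.084514, 0.021128), k3 = (0.084443, 0.021111), k4 = (0.097679, 0.025583); V <- V + (h/6)(k1 + 2k2 + 2k3 + k4): V^p = -1.2130, V^q = 1.0133
step 3: k1 = (0.097612, 0.025565), k2 = (0.111200, 0.038865), k3 = (0.110099, 0.038480), k4 = (0.115076, 0.053428); V <- V + (h/6)(k1 + 2k2 + 2k3 + k4): V^p = -1.1857, V^q = 1.0231
step 4: k1 = (0.115136, 0.053456), k2 = (0.104366, 0.059905), k3 = (0.104750, 0.060125), k4 = (0.080644, 0.053763); V <- V + (h/6)(k1 + 2k2 + 2k3 + k4): V^p = -1.1602, V^q = 1.0375

Answer: V^p = -1.1602, V^q = 1.0375


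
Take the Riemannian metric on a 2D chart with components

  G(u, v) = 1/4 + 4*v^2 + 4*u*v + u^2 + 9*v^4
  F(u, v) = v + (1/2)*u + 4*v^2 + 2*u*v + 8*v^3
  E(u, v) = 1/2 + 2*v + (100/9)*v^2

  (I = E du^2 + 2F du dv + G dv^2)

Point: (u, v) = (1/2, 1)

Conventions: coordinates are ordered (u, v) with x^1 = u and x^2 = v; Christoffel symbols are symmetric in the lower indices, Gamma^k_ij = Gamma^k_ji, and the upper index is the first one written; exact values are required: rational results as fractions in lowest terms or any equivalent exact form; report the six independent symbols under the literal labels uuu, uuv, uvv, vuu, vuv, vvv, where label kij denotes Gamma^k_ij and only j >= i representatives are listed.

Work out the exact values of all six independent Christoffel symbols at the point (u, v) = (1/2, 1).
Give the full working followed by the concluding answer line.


E = 245/18, F = 57/4, G = 31/2 at the point
E_u = 0, E_v = 218/9, F_u = 5/2, F_v = 34, G_u = 5, G_v = 46
EG - F^2 = 1139/144;  g^inv = (144/1139) * [[31/2, -57/4], [-57/4, 245/18]]
first-kind symbols [ij,l] = (1/2)(d_i g_jl + d_j g_il - d_l g_ij): [uu,u] = E_u/2 = 0, [uu,v] = F_u - E_v/2 = -173/18, [uv,u] = E_v/2 = 109/9, [uv,v] = G_u/2 = 5/2, [vv,u] = F_v - G_u/2 = 63/2, [vv,v] = G_v/2 = 23
Gamma^u_ij = (G*[ij,u] - F*[ij,v])/(EG - F^2), Gamma^v_ij = (E*[ij,v] - F*[ij,u])/(EG - F^2)

Answer: Gamma_uuu = 19722/1139, Gamma_uuv = 21902/1139, Gamma_uvv = 23112/1139, Gamma_vuu = -169540/10251, Gamma_vuv = -19952/1139, Gamma_vvv = -19558/1139


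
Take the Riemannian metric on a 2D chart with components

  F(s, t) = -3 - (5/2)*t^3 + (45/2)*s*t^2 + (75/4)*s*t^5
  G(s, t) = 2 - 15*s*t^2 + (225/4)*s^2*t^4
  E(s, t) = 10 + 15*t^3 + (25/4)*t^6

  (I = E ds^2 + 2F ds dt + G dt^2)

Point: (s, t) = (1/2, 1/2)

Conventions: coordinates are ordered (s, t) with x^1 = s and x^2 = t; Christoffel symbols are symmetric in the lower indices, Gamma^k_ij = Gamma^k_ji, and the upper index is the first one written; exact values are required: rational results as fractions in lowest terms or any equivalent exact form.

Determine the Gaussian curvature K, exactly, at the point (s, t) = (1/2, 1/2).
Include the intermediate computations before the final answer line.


E = 3065/256, F = -53/256, G = 257/256, EG - F^2 = 1533/128 at the point
E_s = 0, E_t = 795/64, F_s = 795/128, F_t = 1575/128, G_s = -15/64, G_t = -15/32
E_tt = 1815/32, F_st = 1815/64, G_ss = 225/32
The intrinsic route: Brioschi's K = (det M1 - det M2)/(EG - F^2)^2.
M1 = [[-E_tt/2 + F_st - G_ss/2, E_s/2, F_s - E_t/2], [F_t - G_s/2, E, F], [G_t/2, F, G]] = [[-225/64, 0, 0], [795/64, 3065/256, -53/256], [-15/64, -53/256, 257/256]]; det M1 = -344925/8192
M2 = [[0, E_t/2, G_s/2], [E_t/2, E, F], [G_s/2, F, G]] = [[0, 795/128, -15/128], [795/128, 3065/256, -53/256], [-15/128, -53/256, 257/256]]; det M2 = -316125/8192
det M1 - det M2 = -225/64; K = -225/64 / (1533/128)^2 = -6400/261121

Answer: K = -6400/261121


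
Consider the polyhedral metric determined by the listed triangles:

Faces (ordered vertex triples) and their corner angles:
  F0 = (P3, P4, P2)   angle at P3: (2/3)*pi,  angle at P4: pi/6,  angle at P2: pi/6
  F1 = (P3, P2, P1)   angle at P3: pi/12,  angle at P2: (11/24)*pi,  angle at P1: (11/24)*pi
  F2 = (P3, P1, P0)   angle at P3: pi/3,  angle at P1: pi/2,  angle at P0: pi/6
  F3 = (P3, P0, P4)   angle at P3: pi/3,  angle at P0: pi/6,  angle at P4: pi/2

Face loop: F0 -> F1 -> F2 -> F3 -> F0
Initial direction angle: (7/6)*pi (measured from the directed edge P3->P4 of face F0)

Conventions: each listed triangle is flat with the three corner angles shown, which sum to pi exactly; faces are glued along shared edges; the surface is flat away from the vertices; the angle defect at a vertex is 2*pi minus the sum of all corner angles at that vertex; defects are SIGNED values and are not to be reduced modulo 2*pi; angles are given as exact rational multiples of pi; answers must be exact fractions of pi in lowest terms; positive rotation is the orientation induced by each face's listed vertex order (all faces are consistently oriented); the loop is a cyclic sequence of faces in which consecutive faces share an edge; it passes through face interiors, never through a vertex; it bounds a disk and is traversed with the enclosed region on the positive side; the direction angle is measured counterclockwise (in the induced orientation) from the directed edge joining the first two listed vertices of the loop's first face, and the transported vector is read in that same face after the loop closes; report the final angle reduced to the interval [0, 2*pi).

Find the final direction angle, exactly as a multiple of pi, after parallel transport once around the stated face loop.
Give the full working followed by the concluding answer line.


enclosed vertex P3: corner angles sum to (17/12)*pi, defect = 2*pi - (17/12)*pi = (7/12)*pi
holonomy = initial angle + sum of enclosed defects (mod 2*pi), positive in the induced orientation
final angle = (7/6)*pi + (7/12)*pi = (7/4)*pi (mod 2*pi)

Answer: final direction angle = (7/4)*pi


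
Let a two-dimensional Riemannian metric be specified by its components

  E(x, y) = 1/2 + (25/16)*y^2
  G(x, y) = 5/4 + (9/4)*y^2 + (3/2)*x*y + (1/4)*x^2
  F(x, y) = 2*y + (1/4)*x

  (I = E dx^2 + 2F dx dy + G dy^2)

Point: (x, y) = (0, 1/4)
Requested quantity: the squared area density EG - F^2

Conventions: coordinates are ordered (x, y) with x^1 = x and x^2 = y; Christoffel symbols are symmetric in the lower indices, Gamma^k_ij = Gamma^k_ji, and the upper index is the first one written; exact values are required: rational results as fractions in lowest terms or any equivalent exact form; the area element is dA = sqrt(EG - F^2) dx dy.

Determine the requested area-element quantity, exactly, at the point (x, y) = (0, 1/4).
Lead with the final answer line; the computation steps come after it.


Answer: EG - F^2 = 9521/16384

E = 153/256, F = 1/2, G = 89/64; EG - F^2 = 9521/16384


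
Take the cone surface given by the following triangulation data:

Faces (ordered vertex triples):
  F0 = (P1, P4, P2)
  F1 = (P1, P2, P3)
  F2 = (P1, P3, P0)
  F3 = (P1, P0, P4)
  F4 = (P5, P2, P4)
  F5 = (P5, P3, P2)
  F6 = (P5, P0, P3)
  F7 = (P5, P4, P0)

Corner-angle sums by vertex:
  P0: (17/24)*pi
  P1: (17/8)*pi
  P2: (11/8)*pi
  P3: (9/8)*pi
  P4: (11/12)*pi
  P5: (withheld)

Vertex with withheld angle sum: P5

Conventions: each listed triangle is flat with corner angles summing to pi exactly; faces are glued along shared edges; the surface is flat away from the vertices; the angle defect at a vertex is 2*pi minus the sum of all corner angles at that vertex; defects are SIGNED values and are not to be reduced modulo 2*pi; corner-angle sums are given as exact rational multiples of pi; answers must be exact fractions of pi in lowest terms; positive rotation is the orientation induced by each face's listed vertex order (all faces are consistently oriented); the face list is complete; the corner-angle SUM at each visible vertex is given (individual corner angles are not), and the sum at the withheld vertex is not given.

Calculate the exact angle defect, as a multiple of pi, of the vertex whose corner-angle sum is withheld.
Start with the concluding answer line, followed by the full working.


Answer: defect(P5) = pi/4

V = 6, E = 12, F = 8; chi = V - E + F = 2
Gauss-Bonnet: total defect = 2*pi*chi = 4*pi; visible defects sum to (15/4)*pi


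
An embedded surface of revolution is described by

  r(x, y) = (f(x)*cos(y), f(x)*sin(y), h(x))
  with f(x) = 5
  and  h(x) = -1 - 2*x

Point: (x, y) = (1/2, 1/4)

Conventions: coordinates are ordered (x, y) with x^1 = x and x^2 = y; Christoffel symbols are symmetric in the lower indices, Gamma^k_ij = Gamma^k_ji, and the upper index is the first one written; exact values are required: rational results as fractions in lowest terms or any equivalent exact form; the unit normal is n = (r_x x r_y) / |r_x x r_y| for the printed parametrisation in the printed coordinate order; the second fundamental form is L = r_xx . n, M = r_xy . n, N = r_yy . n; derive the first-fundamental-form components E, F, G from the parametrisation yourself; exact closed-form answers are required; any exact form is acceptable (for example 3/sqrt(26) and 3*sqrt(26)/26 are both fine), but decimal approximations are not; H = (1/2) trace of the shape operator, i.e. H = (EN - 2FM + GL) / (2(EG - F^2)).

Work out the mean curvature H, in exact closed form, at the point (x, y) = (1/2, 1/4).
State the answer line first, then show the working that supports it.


Answer: H = -1/10

f = 5, f' = 0, f'' = 0, h' = -2, h'' = 0
E = 4, F = 0, G = 25; answer radicand W^2 = 4
unnormalised second-form numerators: l = 0, m = 0, n = -10; L = l/sqrt(4), and similarly M = m/sqrt(W^2), N = n/sqrt(W^2)
H = (E*n - 2*F*m + G*l) / (2*(EG - F^2)*sqrt(W^2)); E*n - 2*F*m + G*l = -40, EG - F^2 = 100, so H = (-1/5)/sqrt(4)


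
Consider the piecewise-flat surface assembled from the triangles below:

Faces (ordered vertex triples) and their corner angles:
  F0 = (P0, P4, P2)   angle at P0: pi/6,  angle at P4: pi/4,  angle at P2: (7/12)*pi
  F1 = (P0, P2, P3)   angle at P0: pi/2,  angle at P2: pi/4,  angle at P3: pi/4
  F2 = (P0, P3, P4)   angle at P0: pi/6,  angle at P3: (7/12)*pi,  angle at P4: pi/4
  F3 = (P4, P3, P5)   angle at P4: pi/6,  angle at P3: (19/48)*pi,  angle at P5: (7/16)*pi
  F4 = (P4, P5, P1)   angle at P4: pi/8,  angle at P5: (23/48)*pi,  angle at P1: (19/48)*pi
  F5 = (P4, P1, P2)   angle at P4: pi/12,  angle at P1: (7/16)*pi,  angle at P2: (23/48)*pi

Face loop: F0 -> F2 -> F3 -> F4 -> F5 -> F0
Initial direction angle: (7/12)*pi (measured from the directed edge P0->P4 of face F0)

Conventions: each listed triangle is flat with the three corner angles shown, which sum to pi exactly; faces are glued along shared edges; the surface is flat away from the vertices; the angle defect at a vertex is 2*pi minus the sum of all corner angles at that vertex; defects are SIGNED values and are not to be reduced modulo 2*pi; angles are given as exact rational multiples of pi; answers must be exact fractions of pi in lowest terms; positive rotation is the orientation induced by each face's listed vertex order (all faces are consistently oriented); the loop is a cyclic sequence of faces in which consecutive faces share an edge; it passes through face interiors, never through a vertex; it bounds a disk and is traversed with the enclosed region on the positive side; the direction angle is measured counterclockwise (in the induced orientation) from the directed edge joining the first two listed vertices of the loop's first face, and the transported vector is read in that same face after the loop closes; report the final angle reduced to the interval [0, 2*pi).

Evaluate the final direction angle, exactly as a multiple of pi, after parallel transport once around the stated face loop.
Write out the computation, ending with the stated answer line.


enclosed vertex P4: corner angles sum to (7/8)*pi, defect = 2*pi - (7/8)*pi = (9/8)*pi
the final direction is the initial angle plus the enclosed defects, taken mod 2*pi in the induced orientation
final angle = (7/12)*pi + (9/8)*pi = (41/24)*pi (mod 2*pi)

Answer: final direction angle = (41/24)*pi


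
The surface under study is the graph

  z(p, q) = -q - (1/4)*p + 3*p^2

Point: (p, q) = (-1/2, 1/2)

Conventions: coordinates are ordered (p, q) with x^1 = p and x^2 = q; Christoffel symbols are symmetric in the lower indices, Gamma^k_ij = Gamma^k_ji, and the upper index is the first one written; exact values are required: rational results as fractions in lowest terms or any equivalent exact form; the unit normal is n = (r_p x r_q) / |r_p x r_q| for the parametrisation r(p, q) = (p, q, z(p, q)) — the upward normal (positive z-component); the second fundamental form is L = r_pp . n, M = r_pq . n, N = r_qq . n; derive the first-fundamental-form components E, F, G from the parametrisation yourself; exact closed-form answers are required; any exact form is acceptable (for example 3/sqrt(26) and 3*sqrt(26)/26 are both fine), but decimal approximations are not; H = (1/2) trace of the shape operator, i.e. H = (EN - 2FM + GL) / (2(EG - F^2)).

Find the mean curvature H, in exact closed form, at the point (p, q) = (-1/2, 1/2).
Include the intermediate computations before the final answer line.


z_p = -13/4, z_q = -1, z_pp = 6, z_pq = 0, z_qq = 0
E = 185/16, F = 13/4, G = 2; answer radicand W^2 = 201/16
unnormalised second-form numerators: l = 6, m = 0, n = 0; L = l/sqrt(201/16), and similarly M = m/sqrt(W^2), N = n/sqrt(W^2)
H = (E*n - 2*F*m + G*l) / (2*(EG - F^2)*sqrt(W^2)); E*n - 2*F*m + G*l = 12, EG - F^2 = 201/16, so H = (32/67)/sqrt(201/16)

Answer: H = 128*sqrt(201)/13467


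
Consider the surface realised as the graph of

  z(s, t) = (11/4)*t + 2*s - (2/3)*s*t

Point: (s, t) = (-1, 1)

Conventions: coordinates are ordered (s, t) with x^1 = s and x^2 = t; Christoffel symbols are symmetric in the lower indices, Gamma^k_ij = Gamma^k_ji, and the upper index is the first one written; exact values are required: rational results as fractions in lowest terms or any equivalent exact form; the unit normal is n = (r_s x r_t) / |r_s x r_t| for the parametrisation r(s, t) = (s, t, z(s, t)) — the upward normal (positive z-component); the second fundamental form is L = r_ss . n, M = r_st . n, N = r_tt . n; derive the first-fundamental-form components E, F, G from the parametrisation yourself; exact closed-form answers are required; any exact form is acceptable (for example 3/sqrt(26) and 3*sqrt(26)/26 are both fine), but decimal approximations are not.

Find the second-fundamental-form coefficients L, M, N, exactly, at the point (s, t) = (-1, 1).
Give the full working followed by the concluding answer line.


z_s = 4/3, z_t = 41/12, z_ss = 0, z_st = -2/3, z_tt = 0
E = 25/9, F = 41/9, G = 1825/144; answer radicand W^2 = 2081/144
unnormalised second-form numerators: l = 0, m = -2/3, n = 0; L = l/sqrt(2081/144), and similarly M = m/sqrt(W^2), N = n/sqrt(W^2)

Answer: L = 0, M = -8*sqrt(2081)/2081, N = 0


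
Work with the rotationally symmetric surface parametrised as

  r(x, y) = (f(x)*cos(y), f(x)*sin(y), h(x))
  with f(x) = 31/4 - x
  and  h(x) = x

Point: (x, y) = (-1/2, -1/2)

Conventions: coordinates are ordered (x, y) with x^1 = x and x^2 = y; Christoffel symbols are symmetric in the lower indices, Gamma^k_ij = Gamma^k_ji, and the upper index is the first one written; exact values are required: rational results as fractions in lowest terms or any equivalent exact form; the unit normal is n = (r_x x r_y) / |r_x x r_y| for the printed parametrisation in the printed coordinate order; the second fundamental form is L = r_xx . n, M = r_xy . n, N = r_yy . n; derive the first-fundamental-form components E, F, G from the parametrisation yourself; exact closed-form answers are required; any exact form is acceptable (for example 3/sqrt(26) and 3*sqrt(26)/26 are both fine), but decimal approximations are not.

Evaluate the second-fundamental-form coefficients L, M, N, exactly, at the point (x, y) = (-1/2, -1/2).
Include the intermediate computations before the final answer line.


f = 33/4, f' = -1, f'' = 0, h' = 1, h'' = 0
E = 2, F = 0, G = 1089/16; answer radicand W^2 = 2
unnormalised second-form numerators: l = 0, m = 0, n = 33/4; L = l/sqrt(2), and similarly M = m/sqrt(W^2), N = n/sqrt(W^2)

Answer: L = 0, M = 0, N = 33*sqrt(2)/8


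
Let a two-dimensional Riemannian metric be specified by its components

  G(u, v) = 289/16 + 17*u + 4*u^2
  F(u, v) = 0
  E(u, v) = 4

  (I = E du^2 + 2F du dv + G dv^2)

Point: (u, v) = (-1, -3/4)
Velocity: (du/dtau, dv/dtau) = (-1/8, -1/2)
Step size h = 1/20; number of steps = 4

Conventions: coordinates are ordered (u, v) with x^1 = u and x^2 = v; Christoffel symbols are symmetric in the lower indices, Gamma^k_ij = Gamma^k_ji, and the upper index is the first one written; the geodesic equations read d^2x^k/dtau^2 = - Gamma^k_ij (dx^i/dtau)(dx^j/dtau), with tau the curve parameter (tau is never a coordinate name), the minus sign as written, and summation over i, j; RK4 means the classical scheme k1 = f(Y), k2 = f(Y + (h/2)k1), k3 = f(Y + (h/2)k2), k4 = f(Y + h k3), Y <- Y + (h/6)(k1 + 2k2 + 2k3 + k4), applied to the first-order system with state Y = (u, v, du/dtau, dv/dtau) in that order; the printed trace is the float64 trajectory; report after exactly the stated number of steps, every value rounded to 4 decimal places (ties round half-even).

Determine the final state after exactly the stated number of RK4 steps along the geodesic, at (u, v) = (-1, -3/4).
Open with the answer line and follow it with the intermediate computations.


Answer: u = -1.0193, v = -0.8519, du/dtau = -0.0671, dv/dtau = -0.5176

f(Y) = (du/dtau, dv/dtau, -Gamma^u_ij Y'^i Y'^j, -Gamma^v_ij Y'^i Y'^j) with the Gammas evaluated at the stage position; h = 0.050000; intermediate values shown to 6 dp
step 0: u = -1.0000, v = -0.7500, du/dtau = -0.1250, dv/dtau = -0.5000
step 1:
  k1: at (u, v) = (-1.000000, -0.750000), (du/dtau, dv/dtau) = (-0.125000, -0.500000); Gamma_uuu = 0.000000, Gamma_uuv = 0.000000, Gamma_uvv = -1.125000, Gamma_vuu = 0.000000, Gamma_vuv = 0.888889, Gamma_vvv = 0.000000; k1 = (-0.125000, -0.500000, 0.281250, -0.111111)
  k2: at (u, v) = (-1.003125, -0.762500), (du/dtau, dv/dtau) = (-0.117969, -0.502778); Gamma_uuu = 0.000000, Gamma_uuv = 0.000000, Gamma_uvv = -1.121875, Gamma_vuu = 0.000000, Gamma_vuv = 0.891365, Gamma_vvv = 0.000000; k2 = (-0.117969, -0.502778, 0.283594, -0.105737)
  k3: at (u, v) = (-1.002949, -0.762569), (du/dtau, dv/dtau) = (-0.117910, -0.502643); Gamma_uuu = 0.000000, Gamma_uuv = 0.000000, Gamma_uvv = -1.122051, Gamma_vuu = 0.000000, Gamma_vuv = 0.891225, Gamma_vvv = 0.000000; k3 = (-0.117910, -0.502643, 0.283487, -0.105640)
  k4: at (u, v) = (-1.005896, -0.775132), (du/dtau, dv/dtau) = (-0.110826, -0.505282); Gamma_uuu = 0.000000, Gamma_uuv = 0.000000, Gamma_uvv = -1.119104, Gamma_vuu = 0.000000, Gamma_vuv = 0.893572, Gamma_vvv = 0.000000; k4 = (-0.110826, -0.505282, 0.285718, -0.100077)
  Y <- Y + (h/6)(k1 + 2k2 + 2k3 + k4): u = -1.0059, v = -0.7751, du/dtau = -0.1108, dv/dtau = -0.5053
step 2:
  k1: at (u, v) = (-1.005897, -0.775134), (du/dtau, dv/dtau) = (-0.110824, -0.505283); Gamma_uuu = 0.000000, Gamma_uuv = 0.000000, Gamma_uvv = -1.119103, Gamma_vuu = 0.000000, Gamma_vuv = 0.893572, Gamma_vvv = 0.000000; k1 = (-0.110824, -0.505283, 0.285719, -0.100076)
  k2: at (u, v) = (-1.008667, -0.787766), (du/dtau, dv/dtau) = (-0.103681, -0.507785); Gamma_uuu = 0.000000, Gamma_uuv = 0.000000, Gamma_uvv = -1.116333, Gamma_vuu = 0.000000, Gamma_vuv = 0.895790, Gamma_vvv = 0.000000; k2 = (-0.103681, -0.507785, 0.287841, -0.094322)
  k3: at (u, v) = (-1.008489, -0.787829), (du/dtau, dv/dtau) = (-0.103628, -0.507641); Gamma_uuu = 0.000000, Gamma_uuv = 0.000000, Gamma_uvv = -1.116511, Gamma_vuu = 0.000000, Gamma_vuv = 0.895647, Gamma_vvv = 0.000000; k3 = (-0.103628, -0.507641, 0.287724, -0.094232)
  k4: at (u, v) = (-1.011078, -0.800516), (du/dtau, dv/dtau) = (-0.096438, -0.509994); Gamma_uuu = 0.000000, Gamma_uuv = 0.000000, Gamma_uvv = -1.113922, Gamma_vuu = 0.000000, Gamma_vuv = 0.897729, Gamma_vvv = 0.000000; k4 = (-0.096438, -0.509994, 0.289725, -0.088305)
  Y <- Y + (h/6)(k1 + 2k2 + 2k3 + k4): u = -1.0111, v = -0.8005, du/dtau = -0.0964, dv/dtau = -0.5100
step 3:
  k1: at (u, v) = (-1.011079, -0.800519), (du/dtau, dv/dtau) = (-0.096436, -0.509995); Gamma_uuu = 0.000000, Gamma_uuv = 0.000000, Gamma_uvv = -1.113921, Gamma_vuu = 0.000000, Gamma_vuv = 0.897730, Gamma_vvv = 0.000000; k1 = (-0.096436, -0.509995, 0.289726, -0.088304)
  k2: at (u, v) = (-1.013490, -0.813269), (du/dtau, dv/dtau) = (-0.089193, -0.512203); Gamma_uuu = 0.000000, Gamma_uuv = 0.000000, Gamma_uvv = -1.111510, Gamma_vuu = 0.000000, Gamma_vuv = 0.899677, Gamma_vvv = 0.000000; k2 = (-0.089193, -0.512203, 0.291607, -0.082203)
  k3: at (u, v) = (-1.013309, -0.813324), (du/dtau, dv/dtau) = (-0.089146, -0.512050); Gamma_uuu = 0.000000, Gamma_uuv = 0.000000, Gamma_uvv = -1.111691, Gamma_vuu = 0.000000, Gamma_vuv = 0.899530, Gamma_vvv = 0.000000; k3 = (-0.089146, -0.512050, 0.291481, -0.082122)
  k4: at (u, v) = (-1.015536, -0.826121), (du/dtau, dv/dtau) = (-0.081862, -0.514101); Gamma_uuu = 0.000000, Gamma_uuv = 0.000000, Gamma_uvv = -1.109464, Gamma_vuu = 0.000000, Gamma_vuv = 0.901336, Gamma_vvv = 0.000000; k4 = (-0.081862, -0.514101, 0.293232, -0.075866)
  Y <- Y + (h/6)(k1 + 2k2 + 2k3 + k4): u = -1.0155, v = -0.8261, du/dtau = -0.0819, dv/dtau = -0.5141
step 4:
  k1: at (u, v) = (-1.015537, -0.826124), (du/dtau, dv/dtau) = (-0.081860, -0.514102); Gamma_uuu = 0.000000, Gamma_uuv = 0.000000, Gamma_uvv = -1.109463, Gamma_vuu = 0.000000, Gamma_vuv = 0.901337, Gamma_vvv = 0.000000; k1 = (-0.081860, -0.514102, 0.293232, -0.075864)
  k2: at (u, v) = (-1.017583, -0.838976), (du/dtau, dv/dtau) = (-0.074529, -0.515999); Gamma_uuu = 0.000000, Gamma_uuv = 0.000000, Gamma_uvv = -1.107417, Gamma_vuu = 0.000000, Gamma_vuv = 0.903003, Gamma_vvv = 0.000000; k2 = (-0.074529, -0.515999, 0.294855, -0.069453)
  k3: at (u, v) = (-1.017400, -0.839024), (du/dtau, dv/dtau) = (-0.074488, -0.515838); Gamma_uuu = 0.000000, Gamma_uuv = 0.000000, Gamma_uvv = -1.107600, Gamma_vuu = 0.000000, Gamma_vuv = 0.902853, Gamma_vvv = 0.000000; k3 = (-0.074488, -0.515838, 0.294720, -0.069382)
  k4: at (u, v) = (-1.019261, -0.851916), (du/dtau, dv/dtau) = (-0.067124, -0.517571); Gamma_uuu = 0.000000, Gamma_uuv = 0.000000, Gamma_uvv = -1.105739, Gamma_vuu = 0.000000, Gamma_vuv = 0.904373, Gamma_vvv = 0.000000; k4 = (-0.067124, -0.517571, 0.296205, -0.062838)
  Y <- Y + (h/6)(k1 + 2k2 + 2k3 + k4): u = -1.0193, v = -0.8519, du/dtau = -0.0671, dv/dtau = -0.5176


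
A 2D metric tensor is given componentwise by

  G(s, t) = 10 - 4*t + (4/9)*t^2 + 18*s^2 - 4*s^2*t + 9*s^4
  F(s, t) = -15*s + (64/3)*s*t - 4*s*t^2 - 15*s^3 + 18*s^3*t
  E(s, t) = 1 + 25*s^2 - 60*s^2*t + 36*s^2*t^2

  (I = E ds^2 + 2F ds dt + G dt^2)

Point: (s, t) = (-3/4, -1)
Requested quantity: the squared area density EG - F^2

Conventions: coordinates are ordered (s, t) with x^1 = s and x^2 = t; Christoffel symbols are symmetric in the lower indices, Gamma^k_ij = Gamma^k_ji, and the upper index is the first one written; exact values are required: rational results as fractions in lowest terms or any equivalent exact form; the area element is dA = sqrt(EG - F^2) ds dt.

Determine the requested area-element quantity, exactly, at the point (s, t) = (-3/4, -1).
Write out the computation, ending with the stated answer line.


E = 1105/16, F = 2827/64, G = 68353/2304; EG - F^2 = 225169/2304

Answer: EG - F^2 = 225169/2304


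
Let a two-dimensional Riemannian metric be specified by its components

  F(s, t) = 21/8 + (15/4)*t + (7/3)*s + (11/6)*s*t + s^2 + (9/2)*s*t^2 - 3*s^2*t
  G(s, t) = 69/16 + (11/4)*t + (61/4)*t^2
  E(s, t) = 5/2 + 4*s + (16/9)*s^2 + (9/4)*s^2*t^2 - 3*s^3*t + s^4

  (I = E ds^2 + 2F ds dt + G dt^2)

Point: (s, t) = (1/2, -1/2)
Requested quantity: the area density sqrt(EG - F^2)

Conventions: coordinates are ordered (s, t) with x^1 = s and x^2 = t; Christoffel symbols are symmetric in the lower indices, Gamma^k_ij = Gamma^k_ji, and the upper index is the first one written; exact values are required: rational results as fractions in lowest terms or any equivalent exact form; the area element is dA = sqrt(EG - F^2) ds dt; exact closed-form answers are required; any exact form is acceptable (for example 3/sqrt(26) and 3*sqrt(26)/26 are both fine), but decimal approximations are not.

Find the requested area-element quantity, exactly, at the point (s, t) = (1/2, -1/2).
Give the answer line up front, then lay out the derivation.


Answer: sqrt(EG - F^2) = sqrt(66842)/48

E = 3073/576, F = 127/48, G = 27/4; EG - F^2 = 33421/1152


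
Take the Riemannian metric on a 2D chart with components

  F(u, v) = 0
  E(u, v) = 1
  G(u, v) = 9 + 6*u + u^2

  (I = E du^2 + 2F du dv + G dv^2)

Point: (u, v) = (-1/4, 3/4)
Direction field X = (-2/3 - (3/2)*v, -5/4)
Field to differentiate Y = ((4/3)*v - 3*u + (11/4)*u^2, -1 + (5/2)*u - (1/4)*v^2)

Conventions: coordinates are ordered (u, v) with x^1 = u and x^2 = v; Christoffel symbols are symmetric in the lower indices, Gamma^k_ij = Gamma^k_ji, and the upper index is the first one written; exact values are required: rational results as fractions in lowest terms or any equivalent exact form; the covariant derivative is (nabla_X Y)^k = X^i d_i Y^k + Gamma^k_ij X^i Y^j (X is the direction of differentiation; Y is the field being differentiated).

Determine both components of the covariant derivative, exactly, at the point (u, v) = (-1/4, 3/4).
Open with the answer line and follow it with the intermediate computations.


Answer: (nabla_X Y)^u = 105/1024, (nabla_X Y)^v = -5257/1408

E = 1, F = 0, G = 121/16 at the point
E_u = 0, E_v = 0, F_u = 0, F_v = 0, G_u = 11/2, G_v = 0
EG - F^2 = 121/16;  g^inv = (16/121) * [[121/16, 0], [0, 1]]
first-kind symbols [ij,l] = (1/2)(d_i g_jl + d_j g_il - d_l g_ij): [uu,u] = E_u/2 = 0, [uu,v] = F_u - E_v/2 = 0, [uv,u] = E_v/2 = 0, [uv,v] = G_u/2 = 11/4, [vv,u] = F_v - G_u/2 = -11/4, [vv,v] = G_v/2 = 0
Gamma^u_ij = (G*[ij,u] - F*[ij,v])/(EG - F^2), Gamma^v_ij = (E*[ij,v] - F*[ij,u])/(EG - F^2)
Gamma_uuu = 0, Gamma_uuv = 0, Gamma_uvv = -11/4, Gamma_vuu = 0, Gamma_vuv = 4/11, Gamma_vvv = 0
X = (-43/24, -5/4), Y = (123/64, -113/64) at the point


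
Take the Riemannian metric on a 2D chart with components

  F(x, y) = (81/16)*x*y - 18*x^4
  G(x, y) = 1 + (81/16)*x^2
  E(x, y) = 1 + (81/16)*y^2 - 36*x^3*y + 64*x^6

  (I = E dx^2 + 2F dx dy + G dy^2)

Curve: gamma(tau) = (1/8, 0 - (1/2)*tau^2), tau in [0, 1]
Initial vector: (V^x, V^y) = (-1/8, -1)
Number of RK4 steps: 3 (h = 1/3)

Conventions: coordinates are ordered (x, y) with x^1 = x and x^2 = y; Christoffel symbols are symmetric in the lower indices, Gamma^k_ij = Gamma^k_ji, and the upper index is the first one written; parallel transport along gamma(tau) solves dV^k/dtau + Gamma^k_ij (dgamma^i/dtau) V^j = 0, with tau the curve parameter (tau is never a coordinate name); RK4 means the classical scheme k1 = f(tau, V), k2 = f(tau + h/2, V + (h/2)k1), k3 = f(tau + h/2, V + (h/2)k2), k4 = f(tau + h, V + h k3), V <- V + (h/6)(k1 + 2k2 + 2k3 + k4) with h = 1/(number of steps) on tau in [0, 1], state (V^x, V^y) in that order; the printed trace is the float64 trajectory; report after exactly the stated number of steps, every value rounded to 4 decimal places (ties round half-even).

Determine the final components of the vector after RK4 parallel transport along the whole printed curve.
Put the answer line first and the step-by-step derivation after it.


Answer: V^x = -0.0842, V^y = -1.0245

gamma'(tau) = (0, -tau); f(tau, V)^k = -Gamma^k_ij(gamma(tau)) gamma'^i(tau) V^j; h = 1/3; intermediate values shown to 6 dp
curve data and Christoffel symbols at the stage parameters:
  tau = 0.000000: gamma = (0.125000, 0.000000), gamma' = (0.000000, 0.000000); Gamma_xxx = 0.005429, Gamma_xxy = -0.032572, Gamma_xyy = 0.000000, Gamma_yxx = -0.097715, Gamma_yxy = 0.586293, Gamma_yyy = 0.000000
  tau = 0.166667: gamma = (0.125000, -0.013889), gamma' = (0.000000, -0.166667); Gamma_xxx = 0.016256, Gamma_xxy = -0.097539, Gamma_xyy = 0.000000, Gamma_yxx = -0.097539, Gamma_yxy = 0.585234, Gamma_yyy = 0.000000
  tau = 0.333333: gamma = (0.125000, -0.055556), gamma' = (0.000000, -0.333333); Gamma_xxx = 0.047989, Gamma_xxy = -0.287936, Gamma_xyy = 0.000000, Gamma_yxx = -0.095979, Gamma_yxy = 0.575872, Gamma_yyy = 0.000000
  tau = 0.500000: gamma = (0.125000, -0.125000), gamma' = (0.000000, -0.500000); Gamma_xxx = 0.095378, Gamma_xxy = -0.572265, Gamma_xyy = 0.000000, Gamma_yxx = -0.090358, Gamma_yxy = 0.542146, Gamma_yyy = 0.000000
  tau = 0.666667: gamma = (0.125000, -0.222222), gamma' = (0.000000, -0.666667); Gamma_xxx = 0.143765, Gamma_xxy = -0.862588, Gamma_xyy = 0.000000, Gamma_yxx = -0.078417, Gamma_yxy = 0.470503, Gamma_yyy = 0.000000
  tau = 0.833333: gamma = (0.125000, -0.347222), gamma' = (0.000000, -0.833333); Gamma_xxx = 0.174334, Gamma_xxy = -1.046005, Gamma_xyy = 0.000000, Gamma_yxx = -0.061530, Gamma_yxy = 0.369178, Gamma_yyy = 0.000000
  tau = 1.000000: gamma = (0.125000, -0.500000), gamma' = (0.000000, -1.000000); Gamma_xxx = 0.179711, Gamma_xxy = -1.078264, Gamma_xyy = 0.000000, Gamma_yxx = -0.044312, Gamma_yxy = 0.265873, Gamma_yyy = 0.000000
step 0: V^x = -0.1250, V^y = -1.0000
step 1: k1 = (0.000000, 0.000000), k2 = (0.002032, -0.012192), k3 = (0.002027, -0.012159), k4 = (0.011932, -0.023865); V <- V + (h/6)(k1 + 2k2 + 2k3 + k4): V^x = -0.1239, V^y = -1.0040
step 2: k1 = (0.011890, -0.023781), k2 = (0.034881, -0.033045), k3 = (0.033784, -0.032006), k4 = (0.064766, -0.035327); V <- V + (h/6)(k1 + 2k2 + 2k3 + k4): V^x = -0.1120, V^y = -1.0145
step 3: k1 = (0.064405, -0.035130), k2 = (0.088269, -0.031154), k3 = (0.084802, -0.029930), k4 = (0.090284, -0.022262); V <- V + (h/6)(k1 + 2k2 + 2k3 + k4): V^x = -0.0842, V^y = -1.0245
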